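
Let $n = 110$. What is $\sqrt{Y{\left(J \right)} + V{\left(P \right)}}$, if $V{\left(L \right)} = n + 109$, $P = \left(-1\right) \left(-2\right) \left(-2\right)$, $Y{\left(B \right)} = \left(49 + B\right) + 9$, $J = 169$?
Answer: $\sqrt{446} \approx 21.119$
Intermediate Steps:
$Y{\left(B \right)} = 58 + B$
$P = -4$ ($P = 2 \left(-2\right) = -4$)
$V{\left(L \right)} = 219$ ($V{\left(L \right)} = 110 + 109 = 219$)
$\sqrt{Y{\left(J \right)} + V{\left(P \right)}} = \sqrt{\left(58 + 169\right) + 219} = \sqrt{227 + 219} = \sqrt{446}$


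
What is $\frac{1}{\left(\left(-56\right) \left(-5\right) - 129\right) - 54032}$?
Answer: $- \frac{1}{53881} \approx -1.8559 \cdot 10^{-5}$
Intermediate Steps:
$\frac{1}{\left(\left(-56\right) \left(-5\right) - 129\right) - 54032} = \frac{1}{\left(280 - 129\right) - 54032} = \frac{1}{151 - 54032} = \frac{1}{-53881} = - \frac{1}{53881}$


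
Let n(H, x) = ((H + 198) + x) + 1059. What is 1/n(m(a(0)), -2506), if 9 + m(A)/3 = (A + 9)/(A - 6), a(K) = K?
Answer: -2/2561 ≈ -0.00078094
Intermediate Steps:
m(A) = -27 + 3*(9 + A)/(-6 + A) (m(A) = -27 + 3*((A + 9)/(A - 6)) = -27 + 3*((9 + A)/(-6 + A)) = -27 + 3*(9 + A)/(-6 + A))
n(H, x) = 1257 + H + x (n(H, x) = ((198 + H) + x) + 1059 = (198 + H + x) + 1059 = 1257 + H + x)
1/n(m(a(0)), -2506) = 1/(1257 + 3*(63 - 8*0)/(-6 + 0) - 2506) = 1/(1257 + 3*(63 + 0)/(-6) - 2506) = 1/(1257 + 3*(-⅙)*63 - 2506) = 1/(1257 - 63/2 - 2506) = 1/(-2561/2) = -2/2561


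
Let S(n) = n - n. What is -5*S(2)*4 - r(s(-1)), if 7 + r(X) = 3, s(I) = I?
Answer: 4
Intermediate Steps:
S(n) = 0
r(X) = -4 (r(X) = -7 + 3 = -4)
-5*S(2)*4 - r(s(-1)) = -5*0*4 - 1*(-4) = 0*4 + 4 = 0 + 4 = 4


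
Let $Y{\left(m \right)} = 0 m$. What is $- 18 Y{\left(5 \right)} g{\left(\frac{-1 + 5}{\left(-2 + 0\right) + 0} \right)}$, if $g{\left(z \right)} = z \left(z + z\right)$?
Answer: $0$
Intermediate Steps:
$g{\left(z \right)} = 2 z^{2}$ ($g{\left(z \right)} = z 2 z = 2 z^{2}$)
$Y{\left(m \right)} = 0$
$- 18 Y{\left(5 \right)} g{\left(\frac{-1 + 5}{\left(-2 + 0\right) + 0} \right)} = \left(-18\right) 0 \cdot 2 \left(\frac{-1 + 5}{\left(-2 + 0\right) + 0}\right)^{2} = 0 \cdot 2 \left(\frac{4}{-2 + 0}\right)^{2} = 0 \cdot 2 \left(\frac{4}{-2}\right)^{2} = 0 \cdot 2 \left(4 \left(- \frac{1}{2}\right)\right)^{2} = 0 \cdot 2 \left(-2\right)^{2} = 0 \cdot 2 \cdot 4 = 0 \cdot 8 = 0$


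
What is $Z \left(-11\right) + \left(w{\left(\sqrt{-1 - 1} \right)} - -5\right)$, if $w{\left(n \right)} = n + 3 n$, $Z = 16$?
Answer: $-171 + 4 i \sqrt{2} \approx -171.0 + 5.6569 i$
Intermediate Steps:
$w{\left(n \right)} = 4 n$
$Z \left(-11\right) + \left(w{\left(\sqrt{-1 - 1} \right)} - -5\right) = 16 \left(-11\right) + \left(4 \sqrt{-1 - 1} - -5\right) = -176 + \left(4 \sqrt{-2} + 5\right) = -176 + \left(4 i \sqrt{2} + 5\right) = -176 + \left(5 + 4 i \sqrt{2}\right) = -171 + 4 i \sqrt{2}$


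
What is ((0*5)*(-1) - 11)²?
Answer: 121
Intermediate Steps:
((0*5)*(-1) - 11)² = (0*(-1) - 11)² = (0 - 11)² = (-11)² = 121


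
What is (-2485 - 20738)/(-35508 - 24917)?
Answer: 23223/60425 ≈ 0.38433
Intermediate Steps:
(-2485 - 20738)/(-35508 - 24917) = -23223/(-60425) = -23223*(-1/60425) = 23223/60425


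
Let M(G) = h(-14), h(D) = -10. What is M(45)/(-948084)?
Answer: 5/474042 ≈ 1.0548e-5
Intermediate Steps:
M(G) = -10
M(45)/(-948084) = -10/(-948084) = -10*(-1/948084) = 5/474042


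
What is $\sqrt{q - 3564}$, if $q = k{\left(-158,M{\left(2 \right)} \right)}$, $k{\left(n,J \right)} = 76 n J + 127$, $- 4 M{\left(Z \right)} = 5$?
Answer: $\sqrt{11573} \approx 107.58$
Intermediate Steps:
$M{\left(Z \right)} = - \frac{5}{4}$ ($M{\left(Z \right)} = \left(- \frac{1}{4}\right) 5 = - \frac{5}{4}$)
$k{\left(n,J \right)} = 127 + 76 J n$ ($k{\left(n,J \right)} = 76 J n + 127 = 127 + 76 J n$)
$q = 15137$ ($q = 127 + 76 \left(- \frac{5}{4}\right) \left(-158\right) = 127 + 15010 = 15137$)
$\sqrt{q - 3564} = \sqrt{15137 - 3564} = \sqrt{11573}$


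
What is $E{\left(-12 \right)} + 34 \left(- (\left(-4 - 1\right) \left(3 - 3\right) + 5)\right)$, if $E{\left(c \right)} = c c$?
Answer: $-26$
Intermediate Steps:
$E{\left(c \right)} = c^{2}$
$E{\left(-12 \right)} + 34 \left(- (\left(-4 - 1\right) \left(3 - 3\right) + 5)\right) = \left(-12\right)^{2} + 34 \left(- (\left(-4 - 1\right) \left(3 - 3\right) + 5)\right) = 144 + 34 \left(- (\left(-5\right) 0 + 5)\right) = 144 + 34 \left(- (0 + 5)\right) = 144 + 34 \left(\left(-1\right) 5\right) = 144 + 34 \left(-5\right) = 144 - 170 = -26$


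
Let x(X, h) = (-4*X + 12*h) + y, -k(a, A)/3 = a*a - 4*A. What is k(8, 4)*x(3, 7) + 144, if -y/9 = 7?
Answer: -1152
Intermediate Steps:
y = -63 (y = -9*7 = -63)
k(a, A) = -3*a² + 12*A (k(a, A) = -3*(a*a - 4*A) = -3*(a² - 4*A) = -3*a² + 12*A)
x(X, h) = -63 - 4*X + 12*h (x(X, h) = (-4*X + 12*h) - 63 = -63 - 4*X + 12*h)
k(8, 4)*x(3, 7) + 144 = (-3*8² + 12*4)*(-63 - 4*3 + 12*7) + 144 = (-3*64 + 48)*(-63 - 12 + 84) + 144 = (-192 + 48)*9 + 144 = -144*9 + 144 = -1296 + 144 = -1152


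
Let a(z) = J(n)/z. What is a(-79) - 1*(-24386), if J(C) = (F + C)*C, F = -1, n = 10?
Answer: 1926404/79 ≈ 24385.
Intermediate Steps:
J(C) = C*(-1 + C) (J(C) = (-1 + C)*C = C*(-1 + C))
a(z) = 90/z (a(z) = (10*(-1 + 10))/z = (10*9)/z = 90/z)
a(-79) - 1*(-24386) = 90/(-79) - 1*(-24386) = 90*(-1/79) + 24386 = -90/79 + 24386 = 1926404/79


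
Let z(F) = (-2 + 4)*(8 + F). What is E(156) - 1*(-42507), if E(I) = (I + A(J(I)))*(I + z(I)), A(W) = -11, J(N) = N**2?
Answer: 112687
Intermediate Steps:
z(F) = 16 + 2*F (z(F) = 2*(8 + F) = 16 + 2*F)
E(I) = (-11 + I)*(16 + 3*I) (E(I) = (I - 11)*(I + (16 + 2*I)) = (-11 + I)*(16 + 3*I))
E(156) - 1*(-42507) = (-176 - 17*156 + 3*156**2) - 1*(-42507) = (-176 - 2652 + 3*24336) + 42507 = (-176 - 2652 + 73008) + 42507 = 70180 + 42507 = 112687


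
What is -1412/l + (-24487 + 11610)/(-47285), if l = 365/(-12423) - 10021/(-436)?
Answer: -360034486893149/5879026467755 ≈ -61.240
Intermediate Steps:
l = 124331743/5416428 (l = 365*(-1/12423) - 10021*(-1/436) = -365/12423 + 10021/436 = 124331743/5416428 ≈ 22.955)
-1412/l + (-24487 + 11610)/(-47285) = -1412/124331743/5416428 + (-24487 + 11610)/(-47285) = -1412*5416428/124331743 - 12877*(-1/47285) = -7647996336/124331743 + 12877/47285 = -360034486893149/5879026467755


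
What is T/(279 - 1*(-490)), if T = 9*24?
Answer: 216/769 ≈ 0.28088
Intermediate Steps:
T = 216
T/(279 - 1*(-490)) = 216/(279 - 1*(-490)) = 216/(279 + 490) = 216/769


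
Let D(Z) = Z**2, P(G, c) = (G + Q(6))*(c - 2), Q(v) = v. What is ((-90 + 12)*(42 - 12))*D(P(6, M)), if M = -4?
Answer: -12130560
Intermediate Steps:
P(G, c) = (-2 + c)*(6 + G) (P(G, c) = (G + 6)*(c - 2) = (6 + G)*(-2 + c) = (-2 + c)*(6 + G))
((-90 + 12)*(42 - 12))*D(P(6, M)) = ((-90 + 12)*(42 - 12))*(-12 - 2*6 + 6*(-4) + 6*(-4))**2 = (-78*30)*(-12 - 12 - 24 - 24)**2 = -2340*(-72)**2 = -2340*5184 = -12130560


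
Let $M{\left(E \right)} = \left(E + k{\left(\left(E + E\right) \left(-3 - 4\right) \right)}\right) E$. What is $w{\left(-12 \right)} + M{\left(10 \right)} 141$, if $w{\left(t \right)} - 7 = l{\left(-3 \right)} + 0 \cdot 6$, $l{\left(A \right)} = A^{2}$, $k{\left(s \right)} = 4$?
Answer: $19756$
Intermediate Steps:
$M{\left(E \right)} = E \left(4 + E\right)$ ($M{\left(E \right)} = \left(E + 4\right) E = \left(4 + E\right) E = E \left(4 + E\right)$)
$w{\left(t \right)} = 16$ ($w{\left(t \right)} = 7 + \left(\left(-3\right)^{2} + 0 \cdot 6\right) = 7 + \left(9 + 0\right) = 7 + 9 = 16$)
$w{\left(-12 \right)} + M{\left(10 \right)} 141 = 16 + 10 \left(4 + 10\right) 141 = 16 + 10 \cdot 14 \cdot 141 = 16 + 140 \cdot 141 = 16 + 19740 = 19756$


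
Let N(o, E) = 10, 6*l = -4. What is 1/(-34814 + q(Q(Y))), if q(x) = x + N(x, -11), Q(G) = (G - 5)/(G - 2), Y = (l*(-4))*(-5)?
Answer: -46/1600929 ≈ -2.8733e-5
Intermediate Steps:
l = -⅔ (l = (⅙)*(-4) = -⅔ ≈ -0.66667)
Y = -40/3 (Y = -⅔*(-4)*(-5) = (8/3)*(-5) = -40/3 ≈ -13.333)
Q(G) = (-5 + G)/(-2 + G)
q(x) = 10 + x (q(x) = x + 10 = 10 + x)
1/(-34814 + q(Q(Y))) = 1/(-34814 + (10 + (-5 - 40/3)/(-2 - 40/3))) = 1/(-34814 + (10 - 55/3/(-46/3))) = 1/(-34814 + (10 - 3/46*(-55/3))) = 1/(-34814 + (10 + 55/46)) = 1/(-34814 + 515/46) = 1/(-1600929/46) = -46/1600929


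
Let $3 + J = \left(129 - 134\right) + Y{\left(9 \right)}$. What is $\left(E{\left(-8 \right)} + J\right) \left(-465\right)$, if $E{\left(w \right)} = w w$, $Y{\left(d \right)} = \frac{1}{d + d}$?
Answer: $- \frac{156395}{6} \approx -26066.0$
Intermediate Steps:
$Y{\left(d \right)} = \frac{1}{2 d}$
$E{\left(w \right)} = w^{2}$
$J = - \frac{143}{18}$ ($J = -3 + \left(\left(129 - 134\right) + \frac{1}{2 \cdot 9}\right) = -3 + \left(-5 + \frac{1}{2} \cdot \frac{1}{9}\right) = -3 + \left(-5 + \frac{1}{18}\right) = -3 - \frac{89}{18} = - \frac{143}{18} \approx -7.9444$)
$\left(E{\left(-8 \right)} + J\right) \left(-465\right) = \left(\left(-8\right)^{2} - \frac{143}{18}\right) \left(-465\right) = \left(64 - \frac{143}{18}\right) \left(-465\right) = \frac{1009}{18} \left(-465\right) = - \frac{156395}{6}$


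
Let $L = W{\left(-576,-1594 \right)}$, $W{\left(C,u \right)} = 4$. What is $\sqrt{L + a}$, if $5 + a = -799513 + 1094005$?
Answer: $17 \sqrt{1019} \approx 542.67$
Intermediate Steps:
$L = 4$
$a = 294487$ ($a = -5 + \left(-799513 + 1094005\right) = -5 + 294492 = 294487$)
$\sqrt{L + a} = \sqrt{4 + 294487} = \sqrt{294491} = 17 \sqrt{1019}$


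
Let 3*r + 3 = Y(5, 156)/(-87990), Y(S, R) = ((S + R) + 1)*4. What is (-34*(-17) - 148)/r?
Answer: -6305950/14701 ≈ -428.95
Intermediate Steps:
Y(S, R) = 4 + 4*R + 4*S (Y(S, R) = ((R + S) + 1)*4 = (1 + R + S)*4 = 4 + 4*R + 4*S)
r = -14701/14665 (r = -1 + ((4 + 4*156 + 4*5)/(-87990))/3 = -1 + ((4 + 624 + 20)*(-1/87990))/3 = -1 + (648*(-1/87990))/3 = -1 + (⅓)*(-108/14665) = -1 - 36/14665 = -14701/14665 ≈ -1.0025)
(-34*(-17) - 148)/r = (-34*(-17) - 148)/(-14701/14665) = (578 - 148)*(-14665/14701) = 430*(-14665/14701) = -6305950/14701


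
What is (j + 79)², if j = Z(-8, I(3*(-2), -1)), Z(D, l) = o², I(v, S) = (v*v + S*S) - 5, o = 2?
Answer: 6889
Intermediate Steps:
I(v, S) = -5 + S² + v² (I(v, S) = (v² + S²) - 5 = (S² + v²) - 5 = -5 + S² + v²)
Z(D, l) = 4 (Z(D, l) = 2² = 4)
j = 4
(j + 79)² = (4 + 79)² = 83² = 6889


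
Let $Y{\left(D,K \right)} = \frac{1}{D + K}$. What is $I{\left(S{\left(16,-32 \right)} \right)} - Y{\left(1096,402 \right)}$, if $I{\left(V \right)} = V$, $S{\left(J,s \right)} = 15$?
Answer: $\frac{22469}{1498} \approx 14.999$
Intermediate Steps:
$I{\left(S{\left(16,-32 \right)} \right)} - Y{\left(1096,402 \right)} = 15 - \frac{1}{1096 + 402} = 15 - \frac{1}{1498} = \frac{22469}{1498}$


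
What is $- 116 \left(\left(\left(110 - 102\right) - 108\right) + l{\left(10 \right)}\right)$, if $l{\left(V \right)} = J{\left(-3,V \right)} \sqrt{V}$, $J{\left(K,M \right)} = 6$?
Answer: $11600 - 696 \sqrt{10} \approx 9399.1$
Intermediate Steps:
$l{\left(V \right)} = 6 \sqrt{V}$
$- 116 \left(\left(\left(110 - 102\right) - 108\right) + l{\left(10 \right)}\right) = - 116 \left(\left(\left(110 - 102\right) - 108\right) + 6 \sqrt{10}\right) = - 116 \left(\left(8 - 108\right) + 6 \sqrt{10}\right) = - 116 \left(-100 + 6 \sqrt{10}\right) = 11600 - 696 \sqrt{10}$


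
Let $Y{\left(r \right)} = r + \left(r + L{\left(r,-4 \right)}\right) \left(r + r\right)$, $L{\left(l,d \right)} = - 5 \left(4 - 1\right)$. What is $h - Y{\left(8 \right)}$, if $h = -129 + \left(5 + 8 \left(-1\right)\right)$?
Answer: $-28$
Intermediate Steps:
$L{\left(l,d \right)} = -15$ ($L{\left(l,d \right)} = \left(-5\right) 3 = -15$)
$Y{\left(r \right)} = r + 2 r \left(-15 + r\right)$ ($Y{\left(r \right)} = r + \left(r - 15\right) \left(r + r\right) = r + \left(-15 + r\right) 2 r = r + 2 r \left(-15 + r\right)$)
$h = -132$ ($h = -129 + \left(5 - 8\right) = -129 - 3 = -132$)
$h - Y{\left(8 \right)} = -132 - 8 \left(-29 + 2 \cdot 8\right) = -132 - 8 \left(-29 + 16\right) = -132 - 8 \left(-13\right) = -132 - -104 = -132 + 104 = -28$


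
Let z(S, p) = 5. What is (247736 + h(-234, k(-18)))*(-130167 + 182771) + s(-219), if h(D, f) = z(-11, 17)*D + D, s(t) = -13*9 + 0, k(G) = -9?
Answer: 12958048411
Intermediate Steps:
s(t) = -117 (s(t) = -117 + 0 = -117)
h(D, f) = 6*D (h(D, f) = 5*D + D = 6*D)
(247736 + h(-234, k(-18)))*(-130167 + 182771) + s(-219) = (247736 + 6*(-234))*(-130167 + 182771) - 117 = (247736 - 1404)*52604 - 117 = 246332*52604 - 117 = 12958048528 - 117 = 12958048411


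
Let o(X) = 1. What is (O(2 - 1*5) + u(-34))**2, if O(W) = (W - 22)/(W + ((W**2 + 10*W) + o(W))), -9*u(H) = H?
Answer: 1014049/42849 ≈ 23.666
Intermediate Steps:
u(H) = -H/9
O(W) = (-22 + W)/(1 + W**2 + 11*W) (O(W) = (W - 22)/(W + ((W**2 + 10*W) + 1)) = (-22 + W)/(W + (1 + W**2 + 10*W)) = (-22 + W)/(1 + W**2 + 11*W))
(O(2 - 1*5) + u(-34))**2 = ((-22 + (2 - 1*5))/(1 + (2 - 1*5)**2 + 11*(2 - 1*5)) - 1/9*(-34))**2 = ((-22 + (2 - 5))/(1 + (2 - 5)**2 + 11*(2 - 5)) + 34/9)**2 = ((-22 - 3)/(1 + (-3)**2 + 11*(-3)) + 34/9)**2 = (-25/(1 + 9 - 33) + 34/9)**2 = (-25/(-23) + 34/9)**2 = (-1/23*(-25) + 34/9)**2 = (25/23 + 34/9)**2 = (1007/207)**2 = 1014049/42849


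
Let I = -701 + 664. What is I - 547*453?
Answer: -247828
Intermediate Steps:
I = -37
I - 547*453 = -37 - 547*453 = -37 - 247791 = -247828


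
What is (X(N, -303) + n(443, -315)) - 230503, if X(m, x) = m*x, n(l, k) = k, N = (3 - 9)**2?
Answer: -241726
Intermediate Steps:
N = 36 (N = (-6)**2 = 36)
(X(N, -303) + n(443, -315)) - 230503 = (36*(-303) - 315) - 230503 = (-10908 - 315) - 230503 = -11223 - 230503 = -241726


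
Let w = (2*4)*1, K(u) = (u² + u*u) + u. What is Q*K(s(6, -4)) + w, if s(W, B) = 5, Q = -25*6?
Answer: -8242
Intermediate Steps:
Q = -150
K(u) = u + 2*u² (K(u) = (u² + u²) + u = 2*u² + u = u + 2*u²)
w = 8 (w = 8*1 = 8)
Q*K(s(6, -4)) + w = -750*(1 + 2*5) + 8 = -750*(1 + 10) + 8 = -750*11 + 8 = -150*55 + 8 = -8250 + 8 = -8242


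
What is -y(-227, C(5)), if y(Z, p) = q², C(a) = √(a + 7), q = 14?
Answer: -196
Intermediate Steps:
C(a) = √(7 + a)
y(Z, p) = 196 (y(Z, p) = 14² = 196)
-y(-227, C(5)) = -1*196 = -196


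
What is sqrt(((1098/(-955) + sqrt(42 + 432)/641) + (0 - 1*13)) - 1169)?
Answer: sqrt(-443366131145340 + 584608025*sqrt(474))/612155 ≈ 34.396*I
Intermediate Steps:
sqrt(((1098/(-955) + sqrt(42 + 432)/641) + (0 - 1*13)) - 1169) = sqrt(((1098*(-1/955) + sqrt(474)*(1/641)) + (0 - 13)) - 1169) = sqrt(((-1098/955 + sqrt(474)/641) - 13) - 1169) = sqrt((-13513/955 + sqrt(474)/641) - 1169) = sqrt(-1129908/955 + sqrt(474)/641)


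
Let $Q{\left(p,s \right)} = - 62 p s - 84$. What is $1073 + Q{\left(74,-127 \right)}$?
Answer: $583665$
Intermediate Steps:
$Q{\left(p,s \right)} = -84 - 62 p s$ ($Q{\left(p,s \right)} = - 62 p s - 84 = -84 - 62 p s$)
$1073 + Q{\left(74,-127 \right)} = 1073 - \left(84 + 4588 \left(-127\right)\right) = 1073 + \left(-84 + 582676\right) = 1073 + 582592 = 583665$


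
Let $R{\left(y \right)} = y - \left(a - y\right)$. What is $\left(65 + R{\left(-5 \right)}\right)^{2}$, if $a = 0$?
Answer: $3025$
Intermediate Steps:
$R{\left(y \right)} = 2 y$ ($R{\left(y \right)} = y - \left(0 - y\right) = y - - y = y + y = 2 y$)
$\left(65 + R{\left(-5 \right)}\right)^{2} = \left(65 + 2 \left(-5\right)\right)^{2} = \left(65 - 10\right)^{2} = 55^{2} = 3025$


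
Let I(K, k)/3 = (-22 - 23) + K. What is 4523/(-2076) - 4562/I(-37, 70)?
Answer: 1393009/85116 ≈ 16.366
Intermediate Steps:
I(K, k) = -135 + 3*K (I(K, k) = 3*((-22 - 23) + K) = 3*(-45 + K) = -135 + 3*K)
4523/(-2076) - 4562/I(-37, 70) = 4523/(-2076) - 4562/(-135 + 3*(-37)) = 4523*(-1/2076) - 4562/(-135 - 111) = -4523/2076 - 4562/(-246) = -4523/2076 - 4562*(-1/246) = -4523/2076 + 2281/123 = 1393009/85116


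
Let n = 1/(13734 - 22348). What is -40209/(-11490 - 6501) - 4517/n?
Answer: 233339913089/5997 ≈ 3.8909e+7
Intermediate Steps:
n = -1/8614 (n = 1/(-8614) = -1/8614 ≈ -0.00011609)
-40209/(-11490 - 6501) - 4517/n = -40209/(-11490 - 6501) - 4517/(-1/8614) = -40209/(-17991) - 4517*(-8614) = -40209*(-1/17991) + 38909438 = 13403/5997 + 38909438 = 233339913089/5997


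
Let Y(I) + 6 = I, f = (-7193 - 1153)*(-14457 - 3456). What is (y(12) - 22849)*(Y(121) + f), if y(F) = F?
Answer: -3414177470881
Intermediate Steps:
f = 149501898 (f = -8346*(-17913) = 149501898)
Y(I) = -6 + I
(y(12) - 22849)*(Y(121) + f) = (12 - 22849)*((-6 + 121) + 149501898) = -22837*(115 + 149501898) = -22837*149502013 = -3414177470881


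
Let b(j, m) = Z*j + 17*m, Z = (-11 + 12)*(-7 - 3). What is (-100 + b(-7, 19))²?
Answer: 85849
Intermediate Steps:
Z = -10 (Z = 1*(-10) = -10)
b(j, m) = -10*j + 17*m
(-100 + b(-7, 19))² = (-100 + (-10*(-7) + 17*19))² = (-100 + (70 + 323))² = (-100 + 393)² = 293² = 85849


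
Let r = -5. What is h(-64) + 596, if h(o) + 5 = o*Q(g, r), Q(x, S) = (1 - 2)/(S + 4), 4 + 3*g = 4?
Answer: 527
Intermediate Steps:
g = 0 (g = -4/3 + (⅓)*4 = -4/3 + 4/3 = 0)
Q(x, S) = -1/(4 + S)
h(o) = -5 + o (h(o) = -5 + o*(-1/(4 - 5)) = -5 + o*(-1/(-1)) = -5 + o*(-1*(-1)) = -5 + o*1 = -5 + o)
h(-64) + 596 = (-5 - 64) + 596 = -69 + 596 = 527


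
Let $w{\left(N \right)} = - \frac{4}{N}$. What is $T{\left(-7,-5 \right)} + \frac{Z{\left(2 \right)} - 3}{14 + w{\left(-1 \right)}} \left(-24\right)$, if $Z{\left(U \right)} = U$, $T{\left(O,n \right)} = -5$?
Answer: $- \frac{11}{3} \approx -3.6667$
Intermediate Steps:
$T{\left(-7,-5 \right)} + \frac{Z{\left(2 \right)} - 3}{14 + w{\left(-1 \right)}} \left(-24\right) = -5 + \frac{2 - 3}{14 - \frac{4}{-1}} \left(-24\right) = -5 + - \frac{1}{14 - -4} \left(-24\right) = -5 + - \frac{1}{14 + 4} \left(-24\right) = -5 + - \frac{1}{18} \left(-24\right) = -5 + \left(-1\right) \frac{1}{18} \left(-24\right) = -5 - - \frac{4}{3} = -5 + \frac{4}{3} = - \frac{11}{3}$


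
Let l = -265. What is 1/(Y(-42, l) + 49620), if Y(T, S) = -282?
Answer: 1/49338 ≈ 2.0268e-5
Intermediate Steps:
1/(Y(-42, l) + 49620) = 1/(-282 + 49620) = 1/49338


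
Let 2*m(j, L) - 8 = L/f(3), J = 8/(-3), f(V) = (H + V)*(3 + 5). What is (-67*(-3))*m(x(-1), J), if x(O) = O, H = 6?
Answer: 14405/18 ≈ 800.28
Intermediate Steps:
f(V) = 48 + 8*V (f(V) = (6 + V)*(3 + 5) = (6 + V)*8 = 48 + 8*V)
J = -8/3 (J = 8*(-⅓) = -8/3 ≈ -2.6667)
m(j, L) = 4 + L/144 (m(j, L) = 4 + (L/(48 + 8*3))/2 = 4 + (L/(48 + 24))/2 = 4 + (L/72)/2 = 4 + L/144)
(-67*(-3))*m(x(-1), J) = (-67*(-3))*(4 + (1/144)*(-8/3)) = 201*(4 - 1/54) = 201*(215/54) = 14405/18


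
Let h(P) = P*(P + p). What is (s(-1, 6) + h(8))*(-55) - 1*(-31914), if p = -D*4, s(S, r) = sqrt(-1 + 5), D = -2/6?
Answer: 83092/3 ≈ 27697.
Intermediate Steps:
D = -1/3 (D = -2*1/6 = -1/3 ≈ -0.33333)
s(S, r) = 2 (s(S, r) = sqrt(4) = 2)
p = 4/3 (p = -1*(-1/3)*4 = (1/3)*4 = 4/3 ≈ 1.3333)
h(P) = P*(4/3 + P) (h(P) = P*(P + 4/3) = P*(4/3 + P))
(s(-1, 6) + h(8))*(-55) - 1*(-31914) = (2 + (1/3)*8*(4 + 3*8))*(-55) - 1*(-31914) = (2 + (1/3)*8*(4 + 24))*(-55) + 31914 = (2 + (1/3)*8*28)*(-55) + 31914 = (2 + 224/3)*(-55) + 31914 = (230/3)*(-55) + 31914 = -12650/3 + 31914 = 83092/3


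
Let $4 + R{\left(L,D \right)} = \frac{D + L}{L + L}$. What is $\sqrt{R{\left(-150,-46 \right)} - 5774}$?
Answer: $\frac{11 i \sqrt{10743}}{15} \approx 76.009 i$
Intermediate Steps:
$R{\left(L,D \right)} = -4 + \frac{D + L}{2 L}$ ($R{\left(L,D \right)} = -4 + \frac{D + L}{L + L} = -4 + \frac{D + L}{2 L}$)
$\sqrt{R{\left(-150,-46 \right)} - 5774} = \sqrt{\frac{-46 - -1050}{2 \left(-150\right)} - 5774} = \sqrt{\frac{1}{2} \left(- \frac{1}{150}\right) \left(-46 + 1050\right) - 5774} = \sqrt{\frac{1}{2} \left(- \frac{1}{150}\right) 1004 - 5774} = \sqrt{- \frac{251}{75} - 5774} = \sqrt{- \frac{433301}{75}} = \frac{11 i \sqrt{10743}}{15}$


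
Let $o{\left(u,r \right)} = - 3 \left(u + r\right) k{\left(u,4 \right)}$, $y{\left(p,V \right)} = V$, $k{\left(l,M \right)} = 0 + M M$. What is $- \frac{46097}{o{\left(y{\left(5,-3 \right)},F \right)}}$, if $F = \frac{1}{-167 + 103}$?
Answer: $- \frac{184388}{579} \approx -318.46$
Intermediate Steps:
$F = - \frac{1}{64}$ ($F = \frac{1}{-64} = - \frac{1}{64} \approx -0.015625$)
$k{\left(l,M \right)} = M^{2}$ ($k{\left(l,M \right)} = 0 + M^{2} = M^{2}$)
$o{\left(u,r \right)} = - 48 r - 48 u$ ($o{\left(u,r \right)} = - 3 \left(u + r\right) 4^{2} = - 3 \left(r + u\right) 16 = \left(- 3 r - 3 u\right) 16 = - 48 r - 48 u$)
$- \frac{46097}{o{\left(y{\left(5,-3 \right)},F \right)}} = - \frac{46097}{\left(-48\right) \left(- \frac{1}{64}\right) - -144} = - \frac{46097}{\frac{3}{4} + 144} = - \frac{46097}{\frac{579}{4}} = \left(-46097\right) \frac{4}{579} = - \frac{184388}{579}$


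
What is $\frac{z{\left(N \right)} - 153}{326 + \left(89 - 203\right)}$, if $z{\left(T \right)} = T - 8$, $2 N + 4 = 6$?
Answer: $- \frac{40}{53} \approx -0.75472$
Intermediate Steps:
$N = 1$ ($N = -2 + \frac{1}{2} \cdot 6 = -2 + 3 = 1$)
$z{\left(T \right)} = -8 + T$
$\frac{z{\left(N \right)} - 153}{326 + \left(89 - 203\right)} = \frac{\left(-8 + 1\right) - 153}{326 + \left(89 - 203\right)} = \frac{-7 - 153}{326 + \left(89 - 203\right)} = - \frac{160}{326 - 114} = - \frac{160}{212} = \left(-160\right) \frac{1}{212} = - \frac{40}{53}$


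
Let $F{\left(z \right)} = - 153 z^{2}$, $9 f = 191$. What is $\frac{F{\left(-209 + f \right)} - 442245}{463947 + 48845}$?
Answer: $- \frac{52533905}{4615128} \approx -11.383$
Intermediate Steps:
$f = \frac{191}{9}$ ($f = \frac{1}{9} \cdot 191 = \frac{191}{9} \approx 21.222$)
$\frac{F{\left(-209 + f \right)} - 442245}{463947 + 48845} = \frac{- 153 \left(-209 + \frac{191}{9}\right)^{2} - 442245}{463947 + 48845} = \frac{- 153 \left(- \frac{1690}{9}\right)^{2} - 442245}{512792} = \left(\left(-153\right) \frac{2856100}{81} - 442245\right) \frac{1}{512792} = \left(- \frac{48553700}{9} - 442245\right) \frac{1}{512792} = \left(- \frac{52533905}{9}\right) \frac{1}{512792} = - \frac{52533905}{4615128}$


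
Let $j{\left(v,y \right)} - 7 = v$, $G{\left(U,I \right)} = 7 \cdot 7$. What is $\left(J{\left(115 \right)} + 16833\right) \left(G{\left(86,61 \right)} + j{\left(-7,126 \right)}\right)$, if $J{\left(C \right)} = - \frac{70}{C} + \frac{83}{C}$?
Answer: $\frac{94854592}{115} \approx 8.2482 \cdot 10^{5}$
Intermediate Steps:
$G{\left(U,I \right)} = 49$
$j{\left(v,y \right)} = 7 + v$
$J{\left(C \right)} = \frac{13}{C}$
$\left(J{\left(115 \right)} + 16833\right) \left(G{\left(86,61 \right)} + j{\left(-7,126 \right)}\right) = \left(\frac{13}{115} + 16833\right) \left(49 + \left(7 - 7\right)\right) = \left(13 \cdot \frac{1}{115} + 16833\right) \left(49 + 0\right) = \left(\frac{13}{115} + 16833\right) 49 = \frac{1935808}{115} \cdot 49 = \frac{94854592}{115}$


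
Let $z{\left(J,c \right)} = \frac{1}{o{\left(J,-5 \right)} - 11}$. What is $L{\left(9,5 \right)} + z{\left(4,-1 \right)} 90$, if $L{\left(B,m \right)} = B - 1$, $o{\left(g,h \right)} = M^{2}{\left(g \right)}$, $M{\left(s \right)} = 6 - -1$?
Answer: $\frac{197}{19} \approx 10.368$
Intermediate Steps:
$M{\left(s \right)} = 7$ ($M{\left(s \right)} = 6 + 1 = 7$)
$o{\left(g,h \right)} = 49$ ($o{\left(g,h \right)} = 7^{2} = 49$)
$L{\left(B,m \right)} = -1 + B$ ($L{\left(B,m \right)} = B - 1 = -1 + B$)
$z{\left(J,c \right)} = \frac{1}{38}$ ($z{\left(J,c \right)} = \frac{1}{49 - 11} = \frac{1}{38}$)
$L{\left(9,5 \right)} + z{\left(4,-1 \right)} 90 = \left(-1 + 9\right) + \frac{1}{38} \cdot 90 = 8 + \frac{45}{19} = \frac{197}{19}$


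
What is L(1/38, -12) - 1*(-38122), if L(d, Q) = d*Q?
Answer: 724312/19 ≈ 38122.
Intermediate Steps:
L(d, Q) = Q*d
L(1/38, -12) - 1*(-38122) = -12/38 - 1*(-38122) = -12*1/38 + 38122 = -6/19 + 38122 = 724312/19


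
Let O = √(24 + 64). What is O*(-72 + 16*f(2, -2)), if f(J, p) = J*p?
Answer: -272*√22 ≈ -1275.8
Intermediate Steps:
O = 2*√22 (O = √88 = 2*√22 ≈ 9.3808)
O*(-72 + 16*f(2, -2)) = (2*√22)*(-72 + 16*(2*(-2))) = (2*√22)*(-72 + 16*(-4)) = (2*√22)*(-72 - 64) = (2*√22)*(-136) = -272*√22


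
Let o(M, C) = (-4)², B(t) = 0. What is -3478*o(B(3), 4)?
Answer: -55648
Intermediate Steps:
o(M, C) = 16
-3478*o(B(3), 4) = -3478*16 = -55648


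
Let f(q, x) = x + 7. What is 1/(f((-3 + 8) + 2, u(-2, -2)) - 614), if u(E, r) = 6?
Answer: -1/601 ≈ -0.0016639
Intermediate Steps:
f(q, x) = 7 + x
1/(f((-3 + 8) + 2, u(-2, -2)) - 614) = 1/((7 + 6) - 614) = 1/(13 - 614) = 1/(-601) = -1/601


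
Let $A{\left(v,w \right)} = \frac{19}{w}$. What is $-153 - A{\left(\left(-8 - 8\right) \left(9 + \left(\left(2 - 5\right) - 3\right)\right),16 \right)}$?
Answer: $- \frac{2467}{16} \approx -154.19$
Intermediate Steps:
$-153 - A{\left(\left(-8 - 8\right) \left(9 + \left(\left(2 - 5\right) - 3\right)\right),16 \right)} = -153 - \frac{19}{16} = - \frac{2467}{16}$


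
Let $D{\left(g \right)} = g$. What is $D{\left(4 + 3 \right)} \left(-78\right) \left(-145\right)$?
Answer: $79170$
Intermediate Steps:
$D{\left(4 + 3 \right)} \left(-78\right) \left(-145\right) = \left(4 + 3\right) \left(-78\right) \left(-145\right) = 7 \left(-78\right) \left(-145\right) = \left(-546\right) \left(-145\right) = 79170$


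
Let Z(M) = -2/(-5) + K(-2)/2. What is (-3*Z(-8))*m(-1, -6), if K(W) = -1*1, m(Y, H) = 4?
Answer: 6/5 ≈ 1.2000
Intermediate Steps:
K(W) = -1
Z(M) = -1/10 (Z(M) = -2/(-5) - 1/2 = -2*(-1/5) - 1*1/2 = 2/5 - 1/2 = -1/10)
(-3*Z(-8))*m(-1, -6) = -3*(-1/10)*4 = (3/10)*4 = 6/5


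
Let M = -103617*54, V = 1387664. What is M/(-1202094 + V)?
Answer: -2797659/92785 ≈ -30.152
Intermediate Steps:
M = -5595318
M/(-1202094 + V) = -5595318/(-1202094 + 1387664) = -5595318/185570 = -5595318*1/185570 = -2797659/92785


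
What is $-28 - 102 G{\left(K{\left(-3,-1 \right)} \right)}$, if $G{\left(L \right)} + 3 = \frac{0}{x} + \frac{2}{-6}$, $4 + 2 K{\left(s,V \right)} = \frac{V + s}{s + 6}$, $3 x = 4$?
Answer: $312$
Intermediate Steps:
$x = \frac{4}{3}$ ($x = \frac{1}{3} \cdot 4 = \frac{4}{3} \approx 1.3333$)
$K{\left(s,V \right)} = -2 + \frac{V + s}{2 \left(6 + s\right)}$ ($K{\left(s,V \right)} = -2 + \frac{\left(V + s\right) \frac{1}{s + 6}}{2} = -2 + \frac{\left(V + s\right) \frac{1}{6 + s}}{2} = -2 + \frac{\frac{1}{6 + s} \left(V + s\right)}{2} = -2 + \frac{V + s}{2 \left(6 + s\right)}$)
$G{\left(L \right)} = - \frac{10}{3}$ ($G{\left(L \right)} = -3 + \left(\frac{0}{\frac{4}{3}} + \frac{2}{-6}\right) = -3 + \left(0 \cdot \frac{3}{4} + 2 \left(- \frac{1}{6}\right)\right) = -3 + \left(0 - \frac{1}{3}\right) = -3 - \frac{1}{3} = - \frac{10}{3}$)
$-28 - 102 G{\left(K{\left(-3,-1 \right)} \right)} = -28 - -340 = -28 + 340 = 312$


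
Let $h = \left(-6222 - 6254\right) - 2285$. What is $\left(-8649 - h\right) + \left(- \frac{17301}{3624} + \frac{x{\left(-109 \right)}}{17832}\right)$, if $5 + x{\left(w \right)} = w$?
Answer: $\frac{5481498309}{897544} \approx 6107.2$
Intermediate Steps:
$x{\left(w \right)} = -5 + w$
$h = -14761$ ($h = -12476 - 2285 = -14761$)
$\left(-8649 - h\right) + \left(- \frac{17301}{3624} + \frac{x{\left(-109 \right)}}{17832}\right) = \left(-8649 - -14761\right) - \left(\frac{5767}{1208} - \frac{-5 - 109}{17832}\right) = \left(-8649 + 14761\right) - \frac{4290619}{897544} = 6112 - \frac{4290619}{897544} = \frac{5481498309}{897544}$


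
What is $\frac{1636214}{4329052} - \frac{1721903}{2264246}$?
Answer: $- \frac{468677077664}{1225254834349} \approx -0.38251$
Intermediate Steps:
$\frac{1636214}{4329052} - \frac{1721903}{2264246} = 1636214 \cdot \frac{1}{4329052} - \frac{1721903}{2264246} = \frac{818107}{2164526} - \frac{1721903}{2264246} = - \frac{468677077664}{1225254834349}$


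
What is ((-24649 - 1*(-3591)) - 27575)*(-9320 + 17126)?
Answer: -379629198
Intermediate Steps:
((-24649 - 1*(-3591)) - 27575)*(-9320 + 17126) = ((-24649 + 3591) - 27575)*7806 = (-21058 - 27575)*7806 = -48633*7806 = -379629198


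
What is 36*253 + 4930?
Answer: 14038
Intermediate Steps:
36*253 + 4930 = 9108 + 4930 = 14038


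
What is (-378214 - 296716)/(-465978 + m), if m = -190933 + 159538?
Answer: 674930/497373 ≈ 1.3570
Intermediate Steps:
m = -31395
(-378214 - 296716)/(-465978 + m) = (-378214 - 296716)/(-465978 - 31395) = -674930/(-497373) = -674930*(-1/497373) = 674930/497373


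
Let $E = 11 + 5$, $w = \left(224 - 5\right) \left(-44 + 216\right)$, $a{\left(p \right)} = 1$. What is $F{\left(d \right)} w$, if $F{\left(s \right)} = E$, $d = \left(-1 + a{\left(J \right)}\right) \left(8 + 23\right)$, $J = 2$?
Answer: $602688$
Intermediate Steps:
$w = 37668$ ($w = 219 \cdot 172 = 37668$)
$E = 16$
$d = 0$ ($d = \left(-1 + 1\right) \left(8 + 23\right) = 0 \cdot 31 = 0$)
$F{\left(s \right)} = 16$
$F{\left(d \right)} w = 16 \cdot 37668 = 602688$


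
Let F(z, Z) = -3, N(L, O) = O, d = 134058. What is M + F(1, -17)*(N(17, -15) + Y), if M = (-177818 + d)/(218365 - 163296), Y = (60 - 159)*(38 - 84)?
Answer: -749918333/55069 ≈ -13618.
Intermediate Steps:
Y = 4554 (Y = -99*(-46) = 4554)
M = -43760/55069 (M = (-177818 + 134058)/(218365 - 163296) = -43760/55069 ≈ -0.79464)
M + F(1, -17)*(N(17, -15) + Y) = -43760/55069 - 3*(-15 + 4554) = -43760/55069 - 3*4539 = -43760/55069 - 13617 = -749918333/55069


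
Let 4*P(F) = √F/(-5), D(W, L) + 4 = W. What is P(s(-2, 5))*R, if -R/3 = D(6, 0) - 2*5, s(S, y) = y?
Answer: -6*√5/5 ≈ -2.6833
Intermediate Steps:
D(W, L) = -4 + W
P(F) = -√F/20 (P(F) = (√F/(-5))/4 = (-√F/5)/4 = -√F/20)
R = 24 (R = -3*((-4 + 6) - 2*5) = -3*(2 - 10) = -3*(-8) = 24)
P(s(-2, 5))*R = -√5/20*24 = -6*√5/5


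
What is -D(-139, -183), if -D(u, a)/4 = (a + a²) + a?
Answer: 132492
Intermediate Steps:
D(u, a) = -8*a - 4*a² (D(u, a) = -4*((a + a²) + a) = -4*(a² + 2*a) = -8*a - 4*a²)
-D(-139, -183) = -(-4)*(-183)*(2 - 183) = -(-4)*(-183)*(-181) = -1*(-132492) = 132492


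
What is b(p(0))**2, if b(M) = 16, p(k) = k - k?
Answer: 256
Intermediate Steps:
p(k) = 0
b(p(0))**2 = 16**2 = 256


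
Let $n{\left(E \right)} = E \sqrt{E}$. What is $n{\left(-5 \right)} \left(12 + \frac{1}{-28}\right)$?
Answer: $- \frac{1675 i \sqrt{5}}{28} \approx - 133.76 i$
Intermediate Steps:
$n{\left(E \right)} = E^{\frac{3}{2}}$
$n{\left(-5 \right)} \left(12 + \frac{1}{-28}\right) = \left(-5\right)^{\frac{3}{2}} \left(12 + \frac{1}{-28}\right) = - 5 i \sqrt{5} \left(12 - \frac{1}{28}\right) = - 5 i \sqrt{5} \cdot \frac{335}{28} = - \frac{1675 i \sqrt{5}}{28}$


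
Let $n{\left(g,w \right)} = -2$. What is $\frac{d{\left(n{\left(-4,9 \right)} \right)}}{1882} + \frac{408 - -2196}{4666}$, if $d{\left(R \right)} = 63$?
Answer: $\frac{2597343}{4390706} \approx 0.59155$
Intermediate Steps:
$\frac{d{\left(n{\left(-4,9 \right)} \right)}}{1882} + \frac{408 - -2196}{4666} = \frac{63}{1882} + \frac{408 - -2196}{4666} = 63 \cdot \frac{1}{1882} + \left(408 + 2196\right) \frac{1}{4666} = \frac{63}{1882} + 2604 \cdot \frac{1}{4666} = \frac{63}{1882} + \frac{1302}{2333} = \frac{2597343}{4390706}$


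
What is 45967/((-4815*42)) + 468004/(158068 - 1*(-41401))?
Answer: 85475457397/40338615870 ≈ 2.1189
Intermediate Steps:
45967/((-4815*42)) + 468004/(158068 - 1*(-41401)) = 45967/(-202230) + 468004/(158068 + 41401) = 45967*(-1/202230) + 468004/199469 = -45967/202230 + 468004*(1/199469) = -45967/202230 + 468004/199469 = 85475457397/40338615870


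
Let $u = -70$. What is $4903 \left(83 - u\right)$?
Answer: $750159$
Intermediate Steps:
$4903 \left(83 - u\right) = 4903 \left(83 - -70\right) = 4903 \left(83 + 70\right) = 4903 \cdot 153 = 750159$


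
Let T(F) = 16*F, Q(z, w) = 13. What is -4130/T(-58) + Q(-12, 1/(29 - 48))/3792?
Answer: 244891/54984 ≈ 4.4539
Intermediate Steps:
-4130/T(-58) + Q(-12, 1/(29 - 48))/3792 = -4130/(16*(-58)) + 13/3792 = -4130/(-928) + 13*(1/3792) = -4130*(-1/928) + 13/3792 = 2065/464 + 13/3792 = 244891/54984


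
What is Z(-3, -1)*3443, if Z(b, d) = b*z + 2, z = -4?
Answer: 48202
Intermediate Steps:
Z(b, d) = 2 - 4*b (Z(b, d) = b*(-4) + 2 = -4*b + 2 = 2 - 4*b)
Z(-3, -1)*3443 = (2 - 4*(-3))*3443 = (2 + 12)*3443 = 14*3443 = 48202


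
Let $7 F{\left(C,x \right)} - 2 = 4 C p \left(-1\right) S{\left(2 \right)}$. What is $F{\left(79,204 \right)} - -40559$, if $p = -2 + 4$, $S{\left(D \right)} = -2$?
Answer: $\frac{285179}{7} \approx 40740.0$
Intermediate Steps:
$p = 2$
$F{\left(C,x \right)} = \frac{2}{7} + \frac{16 C}{7}$ ($F{\left(C,x \right)} = \frac{2}{7} + \frac{4 C 2 \left(-1\right) \left(-2\right)}{7} = \frac{2}{7} + \frac{4 \cdot 2 C \left(-1\right) \left(-2\right)}{7} = \frac{2}{7} + \frac{4 \left(- 2 C\right) \left(-2\right)}{7} = \frac{2}{7} + \frac{- 8 C \left(-2\right)}{7} = \frac{2}{7} + \frac{16 C}{7}$)
$F{\left(79,204 \right)} - -40559 = \left(\frac{2}{7} + \frac{16}{7} \cdot 79\right) - -40559 = \left(\frac{2}{7} + \frac{1264}{7}\right) + 40559 = \frac{1266}{7} + 40559 = \frac{285179}{7}$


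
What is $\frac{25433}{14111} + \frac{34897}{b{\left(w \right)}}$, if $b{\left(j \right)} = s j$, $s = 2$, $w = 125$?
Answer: $\frac{498789817}{3527750} \approx 141.39$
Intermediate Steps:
$b{\left(j \right)} = 2 j$
$\frac{25433}{14111} + \frac{34897}{b{\left(w \right)}} = \frac{25433}{14111} + \frac{34897}{2 \cdot 125} = 25433 \cdot \frac{1}{14111} + \frac{34897}{250} = \frac{25433}{14111} + 34897 \cdot \frac{1}{250} = \frac{25433}{14111} + \frac{34897}{250} = \frac{498789817}{3527750}$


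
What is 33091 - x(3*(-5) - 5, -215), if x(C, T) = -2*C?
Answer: 33051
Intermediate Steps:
33091 - x(3*(-5) - 5, -215) = 33091 - (-2)*(3*(-5) - 5) = 33091 - (-2)*(-15 - 5) = 33091 - (-2)*(-20) = 33091 - 1*40 = 33091 - 40 = 33051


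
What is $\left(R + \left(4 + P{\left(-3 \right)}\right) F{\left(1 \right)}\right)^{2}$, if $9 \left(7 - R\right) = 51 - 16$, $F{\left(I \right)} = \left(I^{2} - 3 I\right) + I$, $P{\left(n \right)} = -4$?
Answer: $\frac{784}{81} \approx 9.679$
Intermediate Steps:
$F{\left(I \right)} = I^{2} - 2 I$
$R = \frac{28}{9}$ ($R = 7 - \frac{51 - 16}{9} = 7 - \frac{35}{9} = \frac{28}{9} \approx 3.1111$)
$\left(R + \left(4 + P{\left(-3 \right)}\right) F{\left(1 \right)}\right)^{2} = \left(\frac{28}{9} + \left(4 - 4\right) 1 \left(-2 + 1\right)\right)^{2} = \left(\frac{28}{9} + 0 \cdot 1 \left(-1\right)\right)^{2} = \left(\frac{28}{9} + 0 \left(-1\right)\right)^{2} = \left(\frac{28}{9} + 0\right)^{2} = \left(\frac{28}{9}\right)^{2} = \frac{784}{81}$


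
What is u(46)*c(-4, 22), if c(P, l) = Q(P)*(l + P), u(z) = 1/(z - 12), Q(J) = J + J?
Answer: -72/17 ≈ -4.2353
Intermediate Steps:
Q(J) = 2*J
u(z) = 1/(-12 + z)
c(P, l) = 2*P*(P + l) (c(P, l) = (2*P)*(l + P) = (2*P)*(P + l) = 2*P*(P + l))
u(46)*c(-4, 22) = (2*(-4)*(-4 + 22))/(-12 + 46) = (2*(-4)*18)/34 = (1/34)*(-144) = -72/17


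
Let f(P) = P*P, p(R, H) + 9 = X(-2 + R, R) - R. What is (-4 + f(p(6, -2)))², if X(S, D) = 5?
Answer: 9216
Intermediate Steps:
p(R, H) = -4 - R (p(R, H) = -9 + (5 - R) = -4 - R)
f(P) = P²
(-4 + f(p(6, -2)))² = (-4 + (-4 - 1*6)²)² = (-4 + (-4 - 6)²)² = (-4 + (-10)²)² = (-4 + 100)² = 96² = 9216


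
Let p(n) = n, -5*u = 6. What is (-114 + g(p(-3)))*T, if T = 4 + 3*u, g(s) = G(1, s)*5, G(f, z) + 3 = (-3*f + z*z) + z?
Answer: -228/5 ≈ -45.600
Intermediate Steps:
u = -6/5 (u = -⅕*6 = -6/5 ≈ -1.2000)
G(f, z) = -3 + z + z² - 3*f (G(f, z) = -3 + ((-3*f + z*z) + z) = -3 + ((-3*f + z²) + z) = -3 + ((z² - 3*f) + z) = -3 + (z + z² - 3*f) = -3 + z + z² - 3*f)
g(s) = -30 + 5*s + 5*s² (g(s) = (-3 + s + s² - 3*1)*5 = (-3 + s + s² - 3)*5 = (-6 + s + s²)*5 = -30 + 5*s + 5*s²)
T = ⅖ (T = 4 + 3*(-6/5) = 4 - 18/5 = ⅖ ≈ 0.40000)
(-114 + g(p(-3)))*T = (-114 + (-30 + 5*(-3) + 5*(-3)²))*(⅖) = (-114 + (-30 - 15 + 5*9))*(⅖) = (-114 + (-30 - 15 + 45))*(⅖) = (-114 + 0)*(⅖) = -114*⅖ = -228/5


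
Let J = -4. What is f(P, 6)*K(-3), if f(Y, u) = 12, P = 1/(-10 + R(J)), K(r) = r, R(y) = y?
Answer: -36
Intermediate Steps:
P = -1/14 (P = 1/(-10 - 4) = 1/(-14) = -1/14 ≈ -0.071429)
f(P, 6)*K(-3) = 12*(-3) = -36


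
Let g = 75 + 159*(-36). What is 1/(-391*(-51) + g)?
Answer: 1/14292 ≈ 6.9969e-5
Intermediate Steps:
g = -5649 (g = 75 - 5724 = -5649)
1/(-391*(-51) + g) = 1/(-391*(-51) - 5649) = 1/(19941 - 5649) = 1/14292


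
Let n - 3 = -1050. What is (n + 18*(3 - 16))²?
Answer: 1640961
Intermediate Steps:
n = -1047 (n = 3 - 1050 = -1047)
(n + 18*(3 - 16))² = (-1047 + 18*(3 - 16))² = (-1047 + 18*(-13))² = (-1047 - 234)² = (-1281)² = 1640961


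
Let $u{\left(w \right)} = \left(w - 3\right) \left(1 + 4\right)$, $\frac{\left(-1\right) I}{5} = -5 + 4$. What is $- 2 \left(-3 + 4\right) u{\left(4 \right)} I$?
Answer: $-50$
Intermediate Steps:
$I = 5$ ($I = - 5 \left(-5 + 4\right) = \left(-5\right) \left(-1\right) = 5$)
$u{\left(w \right)} = -15 + 5 w$ ($u{\left(w \right)} = \left(-3 + w\right) 5 = -15 + 5 w$)
$- 2 \left(-3 + 4\right) u{\left(4 \right)} I = - 2 \left(-3 + 4\right) \left(-15 + 5 \cdot 4\right) 5 = \left(-2\right) 1 \left(-15 + 20\right) 5 = \left(-2\right) 5 \cdot 5 = \left(-10\right) 5 = -50$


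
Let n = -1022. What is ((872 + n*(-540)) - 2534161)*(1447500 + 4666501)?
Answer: -12114336607409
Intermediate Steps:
((872 + n*(-540)) - 2534161)*(1447500 + 4666501) = ((872 - 1022*(-540)) - 2534161)*(1447500 + 4666501) = ((872 + 551880) - 2534161)*6114001 = (552752 - 2534161)*6114001 = -1981409*6114001 = -12114336607409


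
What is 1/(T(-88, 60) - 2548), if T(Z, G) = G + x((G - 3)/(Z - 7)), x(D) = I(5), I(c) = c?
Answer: -1/2483 ≈ -0.00040274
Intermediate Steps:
x(D) = 5
T(Z, G) = 5 + G (T(Z, G) = G + 5 = 5 + G)
1/(T(-88, 60) - 2548) = 1/((5 + 60) - 2548) = 1/(65 - 2548) = 1/(-2483) = -1/2483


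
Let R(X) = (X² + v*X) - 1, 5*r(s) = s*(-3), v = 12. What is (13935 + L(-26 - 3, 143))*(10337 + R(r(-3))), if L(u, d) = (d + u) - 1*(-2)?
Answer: 3639504071/25 ≈ 1.4558e+8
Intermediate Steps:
r(s) = -3*s/5 (r(s) = (s*(-3))/5 = (-3*s)/5 = -3*s/5)
L(u, d) = 2 + d + u (L(u, d) = (d + u) + 2 = 2 + d + u)
R(X) = -1 + X² + 12*X (R(X) = (X² + 12*X) - 1 = -1 + X² + 12*X)
(13935 + L(-26 - 3, 143))*(10337 + R(r(-3))) = (13935 + (2 + 143 + (-26 - 3)))*(10337 + (-1 + (-⅗*(-3))² + 12*(-⅗*(-3)))) = (13935 + (2 + 143 - 29))*(10337 + (-1 + (9/5)² + 12*(9/5))) = (13935 + 116)*(10337 + (-1 + 81/25 + 108/5)) = 14051*(10337 + 596/25) = 14051*(259021/25) = 3639504071/25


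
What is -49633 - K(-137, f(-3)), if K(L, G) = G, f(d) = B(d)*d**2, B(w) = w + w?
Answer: -49579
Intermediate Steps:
B(w) = 2*w
f(d) = 2*d**3 (f(d) = (2*d)*d**2 = 2*d**3)
-49633 - K(-137, f(-3)) = -49633 - 2*(-3)**3 = -49633 - 2*(-27) = -49633 - 1*(-54) = -49633 + 54 = -49579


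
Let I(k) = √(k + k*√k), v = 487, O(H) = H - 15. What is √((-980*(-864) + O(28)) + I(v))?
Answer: √(846733 + √487*√(1 + √487)) ≈ 920.24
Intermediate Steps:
O(H) = -15 + H
I(k) = √(k + k^(3/2))
√((-980*(-864) + O(28)) + I(v)) = √((-980*(-864) + (-15 + 28)) + √(487 + 487^(3/2))) = √((846720 + 13) + √(487 + 487*√487)) = √(846733 + √(487 + 487*√487))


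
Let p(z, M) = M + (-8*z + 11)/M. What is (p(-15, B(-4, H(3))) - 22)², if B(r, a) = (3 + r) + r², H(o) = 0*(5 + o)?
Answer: 676/225 ≈ 3.0044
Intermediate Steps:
H(o) = 0
B(r, a) = 3 + r + r²
p(z, M) = M + (11 - 8*z)/M
(p(-15, B(-4, H(3))) - 22)² = ((11 + (3 - 4 + (-4)²)² - 8*(-15))/(3 - 4 + (-4)²) - 22)² = ((11 + (3 - 4 + 16)² + 120)/(3 - 4 + 16) - 22)² = ((11 + 15² + 120)/15 - 22)² = ((11 + 225 + 120)/15 - 22)² = ((1/15)*356 - 22)² = (356/15 - 22)² = (26/15)² = 676/225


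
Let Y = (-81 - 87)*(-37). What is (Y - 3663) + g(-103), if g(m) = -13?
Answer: 2540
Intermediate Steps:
Y = 6216 (Y = -168*(-37) = 6216)
(Y - 3663) + g(-103) = (6216 - 3663) - 13 = 2553 - 13 = 2540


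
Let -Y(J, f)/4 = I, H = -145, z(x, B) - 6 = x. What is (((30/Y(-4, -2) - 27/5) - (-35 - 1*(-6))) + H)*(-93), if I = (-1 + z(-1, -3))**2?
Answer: 1813407/160 ≈ 11334.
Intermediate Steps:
z(x, B) = 6 + x
I = 16 (I = (-1 + (6 - 1))**2 = (-1 + 5)**2 = 4**2 = 16)
Y(J, f) = -64 (Y(J, f) = -4*16 = -64)
(((30/Y(-4, -2) - 27/5) - (-35 - 1*(-6))) + H)*(-93) = (((30/(-64) - 27/5) - (-35 - 1*(-6))) - 145)*(-93) = (((30*(-1/64) - 27*1/5) - (-35 + 6)) - 145)*(-93) = (((-15/32 - 27/5) - 1*(-29)) - 145)*(-93) = ((-939/160 + 29) - 145)*(-93) = (3701/160 - 145)*(-93) = -19499/160*(-93) = 1813407/160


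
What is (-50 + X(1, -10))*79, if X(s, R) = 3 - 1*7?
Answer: -4266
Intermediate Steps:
X(s, R) = -4 (X(s, R) = 3 - 7 = -4)
(-50 + X(1, -10))*79 = (-50 - 4)*79 = -54*79 = -4266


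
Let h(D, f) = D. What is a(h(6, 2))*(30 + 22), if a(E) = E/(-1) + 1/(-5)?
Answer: -1612/5 ≈ -322.40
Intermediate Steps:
a(E) = -⅕ - E (a(E) = E*(-1) + 1*(-⅕) = -E - ⅕ = -⅕ - E)
a(h(6, 2))*(30 + 22) = (-⅕ - 1*6)*(30 + 22) = (-⅕ - 6)*52 = -31/5*52 = -1612/5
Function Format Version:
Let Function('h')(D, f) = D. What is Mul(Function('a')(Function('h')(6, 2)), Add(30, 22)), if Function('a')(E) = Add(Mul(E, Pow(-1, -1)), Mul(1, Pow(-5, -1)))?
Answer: Rational(-1612, 5) ≈ -322.40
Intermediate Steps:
Function('a')(E) = Add(Rational(-1, 5), Mul(-1, E)) (Function('a')(E) = Add(Mul(E, -1), Mul(1, Rational(-1, 5))) = Add(Mul(-1, E), Rational(-1, 5)) = Add(Rational(-1, 5), Mul(-1, E)))
Mul(Function('a')(Function('h')(6, 2)), Add(30, 22)) = Mul(Add(Rational(-1, 5), Mul(-1, 6)), Add(30, 22)) = Mul(Add(Rational(-1, 5), -6), 52) = Mul(Rational(-31, 5), 52) = Rational(-1612, 5)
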